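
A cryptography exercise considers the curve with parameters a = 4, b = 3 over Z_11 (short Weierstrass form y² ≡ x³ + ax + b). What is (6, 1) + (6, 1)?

tangent at (6, 1): λ = (3·6² + 4)/(2·1) ≡ 2/2. 2⁻¹ ≡ 6 (mod 11) since 2·6 = 12 ≡ 1, so λ ≡ 2·6 ≡ 1.
  x = λ² - 6 - 6 = 1 - 12 ≡ 0; y = λ·(6 - 0) - 1 ≡ 5. → (0, 5)

(0, 5)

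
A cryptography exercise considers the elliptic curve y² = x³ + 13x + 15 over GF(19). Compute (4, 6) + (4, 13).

O

The two points share x = 4 and their y-coordinates satisfy 6 + 13 ≡ 0 (mod 19), so they are inverses. Their sum is 𝒪.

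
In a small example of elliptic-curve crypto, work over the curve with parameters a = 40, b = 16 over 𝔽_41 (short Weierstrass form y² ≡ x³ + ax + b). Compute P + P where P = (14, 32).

tangent at (14, 32): λ = (3·14² + 40)/(2·32) ≡ 13/23. 23⁻¹ ≡ 25 (mod 41), so λ ≡ 13·25 ≡ 38.
  x = λ² - 14 - 14 = 1444 - 28 ≡ 22; y = λ·(14 - 22) - 32 ≡ 33. → (22, 33)

(22, 33)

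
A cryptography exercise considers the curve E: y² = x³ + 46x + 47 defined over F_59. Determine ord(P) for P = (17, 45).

12

2P: tangent at (17, 45): λ = (3·17² + 46)/(2·45) ≡ 28/31. 31⁻¹ ≡ 40 (mod 59), so λ ≡ 28·40 ≡ 58.
  x = λ² - 17 - 17 = 3364 - 34 ≡ 26; y = λ·(17 - 26) - 45 ≡ 23. → (26, 23)
3P: (26, 23) + (17, 45). λ = (45 - 23)/(17 - 26) ≡ 22/50 mod 59. 50⁻¹ ≡ 13 (mod 59), so λ ≡ 50.
  x = λ² - 26 - 17 = 2500 - 43 ≡ 38; y = λ·(26 - 38) - 23 ≡ 26. → (38, 26)
4P: (38, 26) + (17, 45). λ = (45 - 26)/(17 - 38) ≡ 19/38 mod 59. 38⁻¹ ≡ 14 (mod 59) since 38·14 = 532 ≡ 1, so λ ≡ 30.
  x = λ² - 38 - 17 = 900 - 55 ≡ 19; y = λ·(38 - 19) - 26 ≡ 13. → (19, 13)
5P: (19, 13) + (17, 45). λ = (45 - 13)/(17 - 19) ≡ 32/57 mod 59. 57⁻¹ ≡ 29 (mod 59), so λ ≡ 43.
  x = λ² - 19 - 17 = 1849 - 36 ≡ 43; y = λ·(19 - 43) - 13 ≡ 17. → (43, 17)
6P: (43, 17) + (17, 45). λ = (45 - 17)/(17 - 43) ≡ 28/33 mod 59. 33⁻¹ ≡ 34 (mod 59), so λ ≡ 8.
  x = λ² - 43 - 17 = 64 - 60 ≡ 4; y = λ·(43 - 4) - 17 ≡ 0. → (4, 0)
7P: (4, 0) + (17, 45). λ = (45 - 0)/(17 - 4) ≡ 45/13 mod 59. 13⁻¹ ≡ 50 (mod 59) since 13·50 = 650 ≡ 1, so λ ≡ 8.
  x = λ² - 4 - 17 = 64 - 21 ≡ 43; y = λ·(4 - 43) - 0 ≡ 42. → (43, 42)
8P: (43, 42) + (17, 45). λ = (45 - 42)/(17 - 43) ≡ 3/33 mod 59. 33⁻¹ ≡ 34 (mod 59), so λ ≡ 43.
  x = λ² - 43 - 17 = 1849 - 60 ≡ 19; y = λ·(43 - 19) - 42 ≡ 46. → (19, 46)
9P: (19, 46) + (17, 45). λ = (45 - 46)/(17 - 19) ≡ 58/57 mod 59. 57⁻¹ ≡ 29 (mod 59) since 57·29 = 1653 ≡ 1, so λ ≡ 30.
  x = λ² - 19 - 17 = 900 - 36 ≡ 38; y = λ·(19 - 38) - 46 ≡ 33. → (38, 33)
10P: (38, 33) + (17, 45). λ = (45 - 33)/(17 - 38) ≡ 12/38 mod 59. 38⁻¹ ≡ 14 (mod 59) since 38·14 = 532 ≡ 1, so λ ≡ 50.
  x = λ² - 38 - 17 = 2500 - 55 ≡ 26; y = λ·(38 - 26) - 33 ≡ 36. → (26, 36)
11P: (26, 36) + (17, 45). λ = (45 - 36)/(17 - 26) ≡ 9/50 mod 59. 50⁻¹ ≡ 13 (mod 59) since 50·13 = 650 ≡ 1, so λ ≡ 58.
  x = λ² - 26 - 17 = 3364 - 43 ≡ 17; y = λ·(26 - 17) - 36 ≡ 14. → (17, 14)
12P: (17, 14) + (17, 45): same x and y₁ ≡ -y₂, so the sum is O.
12P = O, so the order is 12.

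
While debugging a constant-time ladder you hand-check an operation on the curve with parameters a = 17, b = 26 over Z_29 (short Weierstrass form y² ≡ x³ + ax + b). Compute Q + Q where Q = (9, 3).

tangent at (9, 3): λ = (3·9² + 17)/(2·3) ≡ 28/6. 6⁻¹ ≡ 5 (mod 29) since 6·5 = 30 ≡ 1, so λ ≡ 28·5 ≡ 24.
  x = λ² - 9 - 9 = 576 - 18 ≡ 7; y = λ·(9 - 7) - 3 ≡ 16. → (7, 16)

(7, 16)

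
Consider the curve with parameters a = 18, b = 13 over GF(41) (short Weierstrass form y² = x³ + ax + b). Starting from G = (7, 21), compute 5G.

Double-and-add on 5 = (101)₂. Start with G = (7, 21) for the leading 1-bit.
double: tangent at (7, 21): λ = (3·7² + 18)/(2·21) ≡ 1/1. 1⁻¹ ≡ 1 (mod 41) since 1·1 = 1 ≡ 1, so λ ≡ 1·1 ≡ 1.
  x = λ² - 7 - 7 = 1 - 14 ≡ 28; y = λ·(7 - 28) - 21 ≡ 40. → (28, 40)
double: tangent at (28, 40): λ = (3·28² + 18)/(2·40) ≡ 33/39. 39⁻¹ ≡ 20 (mod 41), so λ ≡ 33·20 ≡ 4.
  x = λ² - 28 - 28 = 16 - 56 ≡ 1; y = λ·(28 - 1) - 40 ≡ 27. → (1, 27)
add G: (1, 27) + (7, 21). λ = (21 - 27)/(7 - 1) ≡ 35/6 mod 41. 6⁻¹ ≡ 7 (mod 41), so λ ≡ 40.
  x = λ² - 1 - 7 = 1600 - 8 ≡ 34; y = λ·(1 - 34) - 27 ≡ 6. → (34, 6)

(34, 6)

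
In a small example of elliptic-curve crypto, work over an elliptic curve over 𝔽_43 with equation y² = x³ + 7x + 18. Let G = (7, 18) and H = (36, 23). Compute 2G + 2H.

(27, 29)

First 2G:
Repeated addition: build up to 2G.
2G: tangent at (7, 18): λ = (3·7² + 7)/(2·18) ≡ 25/36. 36⁻¹ ≡ 6 (mod 43), so λ ≡ 25·6 ≡ 21.
  x = λ² - 7 - 7 = 441 - 14 ≡ 40; y = λ·(7 - 40) - 18 ≡ 20. → (40, 20)
2G = (40, 20).
Next 2H:
Repeated addition: build up to 2H.
2H: tangent at (36, 23): λ = (3·36² + 7)/(2·23) ≡ 25/3. 3⁻¹ ≡ 29 (mod 43), so λ ≡ 25·29 ≡ 37.
  x = λ² - 36 - 36 = 1369 - 72 ≡ 7; y = λ·(36 - 7) - 23 ≡ 18. → (7, 18)
2H = (7, 18).
Finally 2G + 2H:
(40, 20) + (7, 18). λ = (18 - 20)/(7 - 40) ≡ 41/10 mod 43. 10⁻¹ ≡ 13 (mod 43), so λ ≡ 17.
  x = λ² - 40 - 7 = 289 - 47 ≡ 27; y = λ·(40 - 27) - 20 ≡ 29. → (27, 29)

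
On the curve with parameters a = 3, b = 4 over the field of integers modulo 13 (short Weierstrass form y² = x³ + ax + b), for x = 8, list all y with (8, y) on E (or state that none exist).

x³ + 3x + 4 = 540 ≡ 7 (mod 13).
7 is a non-residue mod 13; no y exists.

none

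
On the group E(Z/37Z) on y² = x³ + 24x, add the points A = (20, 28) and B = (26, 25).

(20, 28) + (26, 25). λ = (25 - 28)/(26 - 20) ≡ 34/6 mod 37. 6⁻¹ ≡ 31 (mod 37), so λ ≡ 18.
  x = λ² - 20 - 26 = 324 - 46 ≡ 19; y = λ·(20 - 19) - 28 ≡ 27. → (19, 27)

(19, 27)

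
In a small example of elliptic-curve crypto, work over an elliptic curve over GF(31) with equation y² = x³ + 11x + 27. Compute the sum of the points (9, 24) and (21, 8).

(20, 1)

(9, 24) + (21, 8). λ = (8 - 24)/(21 - 9) ≡ 15/12 mod 31. 12⁻¹ ≡ 13 (mod 31), so λ ≡ 9.
  x = λ² - 9 - 21 = 81 - 30 ≡ 20; y = λ·(9 - 20) - 24 ≡ 1. → (20, 1)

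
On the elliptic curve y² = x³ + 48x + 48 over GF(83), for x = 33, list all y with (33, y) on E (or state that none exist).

x³ + 48x + 48 = 37569 ≡ 53 (mod 83).
53 is a non-residue mod 83; no y exists.

none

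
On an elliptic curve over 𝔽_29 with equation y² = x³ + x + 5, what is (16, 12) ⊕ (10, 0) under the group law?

(7, 6)

(16, 12) + (10, 0). λ = (0 - 12)/(10 - 16) ≡ 17/23 mod 29. 23⁻¹ ≡ 24 (mod 29) since 23·24 = 552 ≡ 1, so λ ≡ 2.
  x = λ² - 16 - 10 = 4 - 26 ≡ 7; y = λ·(16 - 7) - 12 ≡ 6. → (7, 6)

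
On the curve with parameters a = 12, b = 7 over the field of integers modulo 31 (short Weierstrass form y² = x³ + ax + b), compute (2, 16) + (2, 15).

O

The two points share x = 2 and their y-coordinates satisfy 16 + 15 ≡ 0 (mod 31), so they are inverses. Their sum is the point at infinity.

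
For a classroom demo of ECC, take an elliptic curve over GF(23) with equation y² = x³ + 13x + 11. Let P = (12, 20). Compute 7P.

(3, 10)

Repeated addition: build up to 7P.
2P: tangent at (12, 20): λ = (3·12² + 13)/(2·20) ≡ 8/17. 17⁻¹ ≡ 19 (mod 23), so λ ≡ 8·19 ≡ 14.
  x = λ² - 12 - 12 = 196 - 24 ≡ 11; y = λ·(12 - 11) - 20 ≡ 17. → (11, 17)
3P: (11, 17) + (12, 20). λ = (20 - 17)/(12 - 11) ≡ 3/1 mod 23. 1⁻¹ ≡ 1 (mod 23) since 1·1 = 1 ≡ 1, so λ ≡ 3.
  x = λ² - 11 - 12 = 9 - 23 ≡ 9; y = λ·(11 - 9) - 17 ≡ 12. → (9, 12)
4P: (9, 12) + (12, 20). λ = (20 - 12)/(12 - 9) ≡ 8/3 mod 23. 3⁻¹ ≡ 8 (mod 23) since 3·8 = 24 ≡ 1, so λ ≡ 18.
  x = λ² - 9 - 12 = 324 - 21 ≡ 4; y = λ·(9 - 4) - 12 ≡ 9. → (4, 9)
5P: (4, 9) + (12, 20). λ = (20 - 9)/(12 - 4) ≡ 11/8 mod 23. 8⁻¹ ≡ 3 (mod 23) since 8·3 = 24 ≡ 1, so λ ≡ 10.
  x = λ² - 4 - 12 = 100 - 16 ≡ 15; y = λ·(4 - 15) - 9 ≡ 19. → (15, 19)
6P: (15, 19) + (12, 20). λ = (20 - 19)/(12 - 15) ≡ 1/20 mod 23. 20⁻¹ ≡ 15 (mod 23) since 20·15 = 300 ≡ 1, so λ ≡ 15.
  x = λ² - 15 - 12 = 225 - 27 ≡ 14; y = λ·(15 - 14) - 19 ≡ 19. → (14, 19)
7P: (14, 19) + (12, 20). λ = (20 - 19)/(12 - 14) ≡ 1/21 mod 23. 21⁻¹ ≡ 11 (mod 23), so λ ≡ 11.
  x = λ² - 14 - 12 = 121 - 26 ≡ 3; y = λ·(14 - 3) - 19 ≡ 10. → (3, 10)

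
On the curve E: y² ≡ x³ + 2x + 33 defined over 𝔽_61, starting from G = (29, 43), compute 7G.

Repeated addition: build up to 7G.
2G: tangent at (29, 43): λ = (3·29² + 2)/(2·43) ≡ 24/25. 25⁻¹ ≡ 22 (mod 61), so λ ≡ 24·22 ≡ 40.
  x = λ² - 29 - 29 = 1600 - 58 ≡ 17; y = λ·(29 - 17) - 43 ≡ 10. → (17, 10)
3G: (17, 10) + (29, 43). λ = (43 - 10)/(29 - 17) ≡ 33/12 mod 61. 12⁻¹ ≡ 56 (mod 61), so λ ≡ 18.
  x = λ² - 17 - 29 = 324 - 46 ≡ 34; y = λ·(17 - 34) - 10 ≡ 50. → (34, 50)
4G: (34, 50) + (29, 43). λ = (43 - 50)/(29 - 34) ≡ 54/56 mod 61. 56⁻¹ ≡ 12 (mod 61) since 56·12 = 672 ≡ 1, so λ ≡ 38.
  x = λ² - 34 - 29 = 1444 - 63 ≡ 39; y = λ·(34 - 39) - 50 ≡ 4. → (39, 4)
5G: (39, 4) + (29, 43). λ = (43 - 4)/(29 - 39) ≡ 39/51 mod 61. 51⁻¹ ≡ 6 (mod 61) since 51·6 = 306 ≡ 1, so λ ≡ 51.
  x = λ² - 39 - 29 = 2601 - 68 ≡ 32; y = λ·(39 - 32) - 4 ≡ 48. → (32, 48)
6G: (32, 48) + (29, 43). λ = (43 - 48)/(29 - 32) ≡ 56/58 mod 61. 58⁻¹ ≡ 20 (mod 61), so λ ≡ 22.
  x = λ² - 32 - 29 = 484 - 61 ≡ 57; y = λ·(32 - 57) - 48 ≡ 12. → (57, 12)
7G: (57, 12) + (29, 43). λ = (43 - 12)/(29 - 57) ≡ 31/33 mod 61. 33⁻¹ ≡ 37 (mod 61), so λ ≡ 49.
  x = λ² - 57 - 29 = 2401 - 86 ≡ 58; y = λ·(57 - 58) - 12 ≡ 0. → (58, 0)

(58, 0)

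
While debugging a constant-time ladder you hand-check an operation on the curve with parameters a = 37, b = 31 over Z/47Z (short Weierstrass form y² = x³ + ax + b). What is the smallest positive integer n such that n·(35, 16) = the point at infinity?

9

2P: tangent at (35, 16): λ = (3·35² + 37)/(2·16) ≡ 46/32. 32⁻¹ ≡ 25 (mod 47) since 32·25 = 800 ≡ 1, so λ ≡ 46·25 ≡ 22.
  x = λ² - 35 - 35 = 484 - 70 ≡ 38; y = λ·(35 - 38) - 16 ≡ 12. → (38, 12)
3P: (38, 12) + (35, 16). λ = (16 - 12)/(35 - 38) ≡ 4/44 mod 47. 44⁻¹ ≡ 31 (mod 47) since 44·31 = 1364 ≡ 1, so λ ≡ 30.
  x = λ² - 38 - 35 = 900 - 73 ≡ 28; y = λ·(38 - 28) - 12 ≡ 6. → (28, 6)
4P: (28, 6) + (35, 16). λ = (16 - 6)/(35 - 28) ≡ 10/7 mod 47. 7⁻¹ ≡ 27 (mod 47) since 7·27 = 189 ≡ 1, so λ ≡ 35.
  x = λ² - 28 - 35 = 1225 - 63 ≡ 34; y = λ·(28 - 34) - 6 ≡ 19. → (34, 19)
5P: (34, 19) + (35, 16). λ = (16 - 19)/(35 - 34) ≡ 44/1 mod 47. 1⁻¹ ≡ 1 (mod 47), so λ ≡ 44.
  x = λ² - 34 - 35 = 1936 - 69 ≡ 34; y = λ·(34 - 34) - 19 ≡ 28. → (34, 28)
6P: (34, 28) + (35, 16). λ = (16 - 28)/(35 - 34) ≡ 35/1 mod 47. 1⁻¹ ≡ 1 (mod 47) since 1·1 = 1 ≡ 1, so λ ≡ 35.
  x = λ² - 34 - 35 = 1225 - 69 ≡ 28; y = λ·(34 - 28) - 28 ≡ 41. → (28, 41)
7P: (28, 41) + (35, 16). λ = (16 - 41)/(35 - 28) ≡ 22/7 mod 47. 7⁻¹ ≡ 27 (mod 47), so λ ≡ 30.
  x = λ² - 28 - 35 = 900 - 63 ≡ 38; y = λ·(28 - 38) - 41 ≡ 35. → (38, 35)
8P: (38, 35) + (35, 16). λ = (16 - 35)/(35 - 38) ≡ 28/44 mod 47. 44⁻¹ ≡ 31 (mod 47), so λ ≡ 22.
  x = λ² - 38 - 35 = 484 - 73 ≡ 35; y = λ·(38 - 35) - 35 ≡ 31. → (35, 31)
9P: (35, 31) + (35, 16): same x and y₁ ≡ -y₂, so the sum is the point at infinity.
9P = the point at infinity, so the order is 9.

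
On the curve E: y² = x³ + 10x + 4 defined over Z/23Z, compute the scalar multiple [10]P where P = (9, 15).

(13, 13)

Double-and-add on 10 = (1010)₂. Start with P = (9, 15) for the leading 1-bit.
double: tangent at (9, 15): λ = (3·9² + 10)/(2·15) ≡ 0/7. 7⁻¹ ≡ 10 (mod 23) since 7·10 = 70 ≡ 1, so λ ≡ 0·10 ≡ 0.
  x = λ² - 9 - 9 = 0 - 18 ≡ 5; y = λ·(9 - 5) - 15 ≡ 8. → (5, 8)
double: tangent at (5, 8): λ = (3·5² + 10)/(2·8) ≡ 16/16. 16⁻¹ ≡ 13 (mod 23) since 16·13 = 208 ≡ 1, so λ ≡ 16·13 ≡ 1.
  x = λ² - 5 - 5 = 1 - 10 ≡ 14; y = λ·(5 - 14) - 8 ≡ 6. → (14, 6)
add P: (14, 6) + (9, 15). λ = (15 - 6)/(9 - 14) ≡ 9/18 mod 23. 18⁻¹ ≡ 9 (mod 23), so λ ≡ 12.
  x = λ² - 14 - 9 = 144 - 23 ≡ 6; y = λ·(14 - 6) - 6 ≡ 21. → (6, 21)
double: tangent at (6, 21): λ = (3·6² + 10)/(2·21) ≡ 3/19. 19⁻¹ ≡ 17 (mod 23), so λ ≡ 3·17 ≡ 5.
  x = λ² - 6 - 6 = 25 - 12 ≡ 13; y = λ·(6 - 13) - 21 ≡ 13. → (13, 13)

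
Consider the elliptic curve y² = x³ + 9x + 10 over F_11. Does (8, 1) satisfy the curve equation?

y² = 1² ≡ 1; x³ + 9x + 10 = 594 ≡ 0 (mod 11). 1 ≠ 0.

no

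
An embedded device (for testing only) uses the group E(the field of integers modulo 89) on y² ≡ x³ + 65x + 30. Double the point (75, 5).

(37, 20)

tangent at (75, 5): λ = (3·75² + 65)/(2·5) ≡ 30/10. 10⁻¹ ≡ 9 (mod 89) since 10·9 = 90 ≡ 1, so λ ≡ 30·9 ≡ 3.
  x = λ² - 75 - 75 = 9 - 150 ≡ 37; y = λ·(75 - 37) - 5 ≡ 20. → (37, 20)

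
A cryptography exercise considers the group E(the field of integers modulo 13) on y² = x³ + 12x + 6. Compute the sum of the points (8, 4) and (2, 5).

(8, 4) + (2, 5). λ = (5 - 4)/(2 - 8) ≡ 1/7 mod 13. 7⁻¹ ≡ 2 (mod 13) since 7·2 = 14 ≡ 1, so λ ≡ 2.
  x = λ² - 8 - 2 = 4 - 10 ≡ 7; y = λ·(8 - 7) - 4 ≡ 11. → (7, 11)

(7, 11)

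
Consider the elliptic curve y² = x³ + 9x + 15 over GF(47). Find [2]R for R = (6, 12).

(36, 18)

tangent at (6, 12): λ = (3·6² + 9)/(2·12) ≡ 23/24. 24⁻¹ ≡ 2 (mod 47), so λ ≡ 23·2 ≡ 46.
  x = λ² - 6 - 6 = 2116 - 12 ≡ 36; y = λ·(6 - 36) - 12 ≡ 18. → (36, 18)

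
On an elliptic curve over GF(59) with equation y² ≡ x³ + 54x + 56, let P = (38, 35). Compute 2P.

tangent at (38, 35): λ = (3·38² + 54)/(2·35) ≡ 20/11. 11⁻¹ ≡ 43 (mod 59), so λ ≡ 20·43 ≡ 34.
  x = λ² - 38 - 38 = 1156 - 76 ≡ 18; y = λ·(38 - 18) - 35 ≡ 55. → (18, 55)

(18, 55)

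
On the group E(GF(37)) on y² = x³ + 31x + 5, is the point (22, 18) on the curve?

no

y² = 18² ≡ 28; x³ + 31x + 5 = 11335 ≡ 13 (mod 37). 28 ≠ 13.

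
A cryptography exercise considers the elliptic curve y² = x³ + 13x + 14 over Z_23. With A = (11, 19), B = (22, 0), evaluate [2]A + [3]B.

(12, 14)

First 2A:
Repeated addition: build up to 2A.
2A: tangent at (11, 19): λ = (3·11² + 13)/(2·19) ≡ 8/15. 15⁻¹ ≡ 20 (mod 23), so λ ≡ 8·20 ≡ 22.
  x = λ² - 11 - 11 = 484 - 22 ≡ 2; y = λ·(11 - 2) - 19 ≡ 18. → (2, 18)
2A = (2, 18).
Next 3B:
Repeated addition: build up to 3B.
2B: (22, 0) + (22, 0): same x and y₁ ≡ -y₂, so the sum is the point at infinity.
3B: the point at infinity + (22, 0) = (22, 0) (identity).
3B = (22, 0).
Finally 2A + 3B:
(2, 18) + (22, 0). λ = (0 - 18)/(22 - 2) ≡ 5/20 mod 23. 20⁻¹ ≡ 15 (mod 23), so λ ≡ 6.
  x = λ² - 2 - 22 = 36 - 24 ≡ 12; y = λ·(2 - 12) - 18 ≡ 14. → (12, 14)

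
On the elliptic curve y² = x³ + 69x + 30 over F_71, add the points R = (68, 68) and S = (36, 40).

(31, 62)

(68, 68) + (36, 40). λ = (40 - 68)/(36 - 68) ≡ 43/39 mod 71. 39⁻¹ ≡ 51 (mod 71), so λ ≡ 63.
  x = λ² - 68 - 36 = 3969 - 104 ≡ 31; y = λ·(68 - 31) - 68 ≡ 62. → (31, 62)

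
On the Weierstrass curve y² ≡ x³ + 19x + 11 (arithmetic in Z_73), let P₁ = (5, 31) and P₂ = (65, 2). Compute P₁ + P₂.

(11, 23)

(5, 31) + (65, 2). λ = (2 - 31)/(65 - 5) ≡ 44/60 mod 73. 60⁻¹ ≡ 28 (mod 73) since 60·28 = 1680 ≡ 1, so λ ≡ 64.
  x = λ² - 5 - 65 = 4096 - 70 ≡ 11; y = λ·(5 - 11) - 31 ≡ 23. → (11, 23)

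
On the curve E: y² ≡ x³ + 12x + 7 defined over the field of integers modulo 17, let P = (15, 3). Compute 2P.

tangent at (15, 3): λ = (3·15² + 12)/(2·3) ≡ 7/6. 6⁻¹ ≡ 3 (mod 17) since 6·3 = 18 ≡ 1, so λ ≡ 7·3 ≡ 4.
  x = λ² - 15 - 15 = 16 - 30 ≡ 3; y = λ·(15 - 3) - 3 ≡ 11. → (3, 11)

(3, 11)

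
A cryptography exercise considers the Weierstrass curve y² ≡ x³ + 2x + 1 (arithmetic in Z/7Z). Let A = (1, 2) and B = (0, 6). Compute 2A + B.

O

First 2A:
Repeated addition: build up to 2A.
2A: tangent at (1, 2): λ = (3·1² + 2)/(2·2) ≡ 5/4. 4⁻¹ ≡ 2 (mod 7), so λ ≡ 5·2 ≡ 3.
  x = λ² - 1 - 1 = 9 - 2 ≡ 0; y = λ·(1 - 0) - 2 ≡ 1. → (0, 1)
2A = (0, 1).
Finally 2A + B:
(0, 1) + (0, 6): same x and y₁ ≡ -y₂, so the sum is ∞.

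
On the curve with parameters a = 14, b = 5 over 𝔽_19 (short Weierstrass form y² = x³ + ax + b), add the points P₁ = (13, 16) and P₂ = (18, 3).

(13, 16) + (18, 3). λ = (3 - 16)/(18 - 13) ≡ 6/5 mod 19. 5⁻¹ ≡ 4 (mod 19) since 5·4 = 20 ≡ 1, so λ ≡ 5.
  x = λ² - 13 - 18 = 25 - 31 ≡ 13; y = λ·(13 - 13) - 16 ≡ 3. → (13, 3)

(13, 3)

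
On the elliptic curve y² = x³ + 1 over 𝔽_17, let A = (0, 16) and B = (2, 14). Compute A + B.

(16, 0)

(0, 16) + (2, 14). λ = (14 - 16)/(2 - 0) ≡ 15/2 mod 17. 2⁻¹ ≡ 9 (mod 17), so λ ≡ 16.
  x = λ² - 0 - 2 = 256 - 2 ≡ 16; y = λ·(0 - 16) - 16 ≡ 0. → (16, 0)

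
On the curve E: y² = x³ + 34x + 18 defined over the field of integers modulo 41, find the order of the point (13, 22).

3

2P: tangent at (13, 22): λ = (3·13² + 34)/(2·22) ≡ 8/3. 3⁻¹ ≡ 14 (mod 41), so λ ≡ 8·14 ≡ 30.
  x = λ² - 13 - 13 = 900 - 26 ≡ 13; y = λ·(13 - 13) - 22 ≡ 19. → (13, 19)
3P: (13, 19) + (13, 22): same x and y₁ ≡ -y₂, so the sum is ∞.
3P = ∞, so the order is 3.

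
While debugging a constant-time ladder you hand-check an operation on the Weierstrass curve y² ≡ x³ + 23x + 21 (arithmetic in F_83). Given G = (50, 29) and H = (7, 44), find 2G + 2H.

First 2G:
Repeated addition: build up to 2G.
2G: tangent at (50, 29): λ = (3·50² + 23)/(2·29) ≡ 53/58. 58⁻¹ ≡ 73 (mod 83), so λ ≡ 53·73 ≡ 51.
  x = λ² - 50 - 50 = 2601 - 100 ≡ 11; y = λ·(50 - 11) - 29 ≡ 51. → (11, 51)
2G = (11, 51).
Next 2H:
Repeated addition: build up to 2H.
2H: tangent at (7, 44): λ = (3·7² + 23)/(2·44) ≡ 4/5. 5⁻¹ ≡ 50 (mod 83), so λ ≡ 4·50 ≡ 34.
  x = λ² - 7 - 7 = 1156 - 14 ≡ 63; y = λ·(7 - 63) - 44 ≡ 44. → (63, 44)
2H = (63, 44).
Finally 2G + 2H:
(11, 51) + (63, 44). λ = (44 - 51)/(63 - 11) ≡ 76/52 mod 83. 52⁻¹ ≡ 8 (mod 83), so λ ≡ 27.
  x = λ² - 11 - 63 = 729 - 74 ≡ 74; y = λ·(11 - 74) - 51 ≡ 74. → (74, 74)

(74, 74)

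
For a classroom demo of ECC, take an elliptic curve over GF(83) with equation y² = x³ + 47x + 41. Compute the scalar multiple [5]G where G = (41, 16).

(27, 49)

Double-and-add on 5 = (101)₂. Start with G = (41, 16) for the leading 1-bit.
double: tangent at (41, 16): λ = (3·41² + 47)/(2·16) ≡ 27/32. 32⁻¹ ≡ 13 (mod 83) since 32·13 = 416 ≡ 1, so λ ≡ 27·13 ≡ 19.
  x = λ² - 41 - 41 = 361 - 82 ≡ 30; y = λ·(41 - 30) - 16 ≡ 27. → (30, 27)
double: tangent at (30, 27): λ = (3·30² + 47)/(2·27) ≡ 8/54. 54⁻¹ ≡ 20 (mod 83) since 54·20 = 1080 ≡ 1, so λ ≡ 8·20 ≡ 77.
  x = λ² - 30 - 30 = 5929 - 60 ≡ 59; y = λ·(30 - 59) - 27 ≡ 64. → (59, 64)
add G: (59, 64) + (41, 16). λ = (16 - 64)/(41 - 59) ≡ 35/65 mod 83. 65⁻¹ ≡ 23 (mod 83) since 65·23 = 1495 ≡ 1, so λ ≡ 58.
  x = λ² - 59 - 41 = 3364 - 100 ≡ 27; y = λ·(59 - 27) - 64 ≡ 49. → (27, 49)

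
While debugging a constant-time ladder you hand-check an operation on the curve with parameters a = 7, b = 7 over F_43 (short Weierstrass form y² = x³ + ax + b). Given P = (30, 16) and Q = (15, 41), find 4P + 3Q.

First 4P:
Repeated addition: build up to 4P.
2P: tangent at (30, 16): λ = (3·30² + 7)/(2·16) ≡ 41/32. 32⁻¹ ≡ 39 (mod 43), so λ ≡ 41·39 ≡ 8.
  x = λ² - 30 - 30 = 64 - 60 ≡ 4; y = λ·(30 - 4) - 16 ≡ 20. → (4, 20)
3P: (4, 20) + (30, 16). λ = (16 - 20)/(30 - 4) ≡ 39/26 mod 43. 26⁻¹ ≡ 5 (mod 43), so λ ≡ 23.
  x = λ² - 4 - 30 = 529 - 34 ≡ 22; y = λ·(4 - 22) - 20 ≡ 39. → (22, 39)
4P: (22, 39) + (30, 16). λ = (16 - 39)/(30 - 22) ≡ 20/8 mod 43. 8⁻¹ ≡ 27 (mod 43) since 8·27 = 216 ≡ 1, so λ ≡ 24.
  x = λ² - 22 - 30 = 576 - 52 ≡ 8; y = λ·(22 - 8) - 39 ≡ 39. → (8, 39)
4P = (8, 39).
Next 3Q:
Repeated addition: build up to 3Q.
2Q: tangent at (15, 41): λ = (3·15² + 7)/(2·41) ≡ 37/39. 39⁻¹ ≡ 32 (mod 43), so λ ≡ 37·32 ≡ 23.
  x = λ² - 15 - 15 = 529 - 30 ≡ 26; y = λ·(15 - 26) - 41 ≡ 7. → (26, 7)
3Q: (26, 7) + (15, 41). λ = (41 - 7)/(15 - 26) ≡ 34/32 mod 43. 32⁻¹ ≡ 39 (mod 43), so λ ≡ 36.
  x = λ² - 26 - 15 = 1296 - 41 ≡ 8; y = λ·(26 - 8) - 7 ≡ 39. → (8, 39)
3Q = (8, 39).
Finally 4P + 3Q:
tangent at (8, 39): λ = (3·8² + 7)/(2·39) ≡ 27/35. 35⁻¹ ≡ 16 (mod 43), so λ ≡ 27·16 ≡ 2.
  x = λ² - 8 - 8 = 4 - 16 ≡ 31; y = λ·(8 - 31) - 39 ≡ 1. → (31, 1)

(31, 1)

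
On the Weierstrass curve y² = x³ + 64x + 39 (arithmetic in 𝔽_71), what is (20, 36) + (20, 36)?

(14, 22)

tangent at (20, 36): λ = (3·20² + 64)/(2·36) ≡ 57/1. 1⁻¹ ≡ 1 (mod 71), so λ ≡ 57·1 ≡ 57.
  x = λ² - 20 - 20 = 3249 - 40 ≡ 14; y = λ·(20 - 14) - 36 ≡ 22. → (14, 22)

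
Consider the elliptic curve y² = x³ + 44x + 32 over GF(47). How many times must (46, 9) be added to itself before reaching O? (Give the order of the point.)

2P: tangent at (46, 9): λ = (3·46² + 44)/(2·9) ≡ 0/18. 18⁻¹ ≡ 34 (mod 47), so λ ≡ 0·34 ≡ 0.
  x = λ² - 46 - 46 = 0 - 92 ≡ 2; y = λ·(46 - 2) - 9 ≡ 38. → (2, 38)
3P: (2, 38) + (46, 9). λ = (9 - 38)/(46 - 2) ≡ 18/44 mod 47. 44⁻¹ ≡ 31 (mod 47), so λ ≡ 41.
  x = λ² - 2 - 46 = 1681 - 48 ≡ 35; y = λ·(2 - 35) - 38 ≡ 19. → (35, 19)
4P: (35, 19) + (46, 9). λ = (9 - 19)/(46 - 35) ≡ 37/11 mod 47. 11⁻¹ ≡ 30 (mod 47), so λ ≡ 29.
  x = λ² - 35 - 46 = 841 - 81 ≡ 8; y = λ·(35 - 8) - 19 ≡ 12. → (8, 12)
5P: (8, 12) + (46, 9). λ = (9 - 12)/(46 - 8) ≡ 44/38 mod 47. 38⁻¹ ≡ 26 (mod 47) since 38·26 = 988 ≡ 1, so λ ≡ 16.
  x = λ² - 8 - 46 = 256 - 54 ≡ 14; y = λ·(8 - 14) - 12 ≡ 33. → (14, 33)
6P: (14, 33) + (46, 9). λ = (9 - 33)/(46 - 14) ≡ 23/32 mod 47. 32⁻¹ ≡ 25 (mod 47), so λ ≡ 11.
  x = λ² - 14 - 46 = 121 - 60 ≡ 14; y = λ·(14 - 14) - 33 ≡ 14. → (14, 14)
7P: (14, 14) + (46, 9). λ = (9 - 14)/(46 - 14) ≡ 42/32 mod 47. 32⁻¹ ≡ 25 (mod 47), so λ ≡ 16.
  x = λ² - 14 - 46 = 256 - 60 ≡ 8; y = λ·(14 - 8) - 14 ≡ 35. → (8, 35)
8P: (8, 35) + (46, 9). λ = (9 - 35)/(46 - 8) ≡ 21/38 mod 47. 38⁻¹ ≡ 26 (mod 47), so λ ≡ 29.
  x = λ² - 8 - 46 = 841 - 54 ≡ 35; y = λ·(8 - 35) - 35 ≡ 28. → (35, 28)
9P: (35, 28) + (46, 9). λ = (9 - 28)/(46 - 35) ≡ 28/11 mod 47. 11⁻¹ ≡ 30 (mod 47), so λ ≡ 41.
  x = λ² - 35 - 46 = 1681 - 81 ≡ 2; y = λ·(35 - 2) - 28 ≡ 9. → (2, 9)
10P: (2, 9) + (46, 9). λ = (9 - 9)/(46 - 2) ≡ 0/44 mod 47. 44⁻¹ ≡ 31 (mod 47), so λ ≡ 0.
  x = λ² - 2 - 46 = 0 - 48 ≡ 46; y = λ·(2 - 46) - 9 ≡ 38. → (46, 38)
11P: (46, 38) + (46, 9): same x and y₁ ≡ -y₂, so the sum is O.
11P = O, so the order is 11.

11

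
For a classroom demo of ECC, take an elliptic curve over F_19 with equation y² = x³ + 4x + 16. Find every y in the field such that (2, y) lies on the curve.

x³ + 4x + 16 = 32 ≡ 13 (mod 19).
13 is a non-residue mod 19; no y exists.

none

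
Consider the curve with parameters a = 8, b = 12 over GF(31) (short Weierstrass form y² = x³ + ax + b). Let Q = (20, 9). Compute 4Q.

Repeated addition: build up to 4Q.
2Q: tangent at (20, 9): λ = (3·20² + 8)/(2·9) ≡ 30/18. 18⁻¹ ≡ 19 (mod 31) since 18·19 = 342 ≡ 1, so λ ≡ 30·19 ≡ 12.
  x = λ² - 20 - 20 = 144 - 40 ≡ 11; y = λ·(20 - 11) - 9 ≡ 6. → (11, 6)
3Q: (11, 6) + (20, 9). λ = (9 - 6)/(20 - 11) ≡ 3/9 mod 31. 9⁻¹ ≡ 7 (mod 31) since 9·7 = 63 ≡ 1, so λ ≡ 21.
  x = λ² - 11 - 20 = 441 - 31 ≡ 7; y = λ·(11 - 7) - 6 ≡ 16. → (7, 16)
4Q: (7, 16) + (20, 9). λ = (9 - 16)/(20 - 7) ≡ 24/13 mod 31. 13⁻¹ ≡ 12 (mod 31), so λ ≡ 9.
  x = λ² - 7 - 20 = 81 - 27 ≡ 23; y = λ·(7 - 23) - 16 ≡ 26. → (23, 26)

(23, 26)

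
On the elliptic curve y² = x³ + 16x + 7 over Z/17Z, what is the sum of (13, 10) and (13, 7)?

O

The two points share x = 13 and their y-coordinates satisfy 10 + 7 ≡ 0 (mod 17), so they are inverses. Their sum is the point at infinity.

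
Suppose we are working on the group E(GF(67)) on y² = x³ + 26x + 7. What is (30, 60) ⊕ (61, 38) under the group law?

(32, 43)

(30, 60) + (61, 38). λ = (38 - 60)/(61 - 30) ≡ 45/31 mod 67. 31⁻¹ ≡ 13 (mod 67), so λ ≡ 49.
  x = λ² - 30 - 61 = 2401 - 91 ≡ 32; y = λ·(30 - 32) - 60 ≡ 43. → (32, 43)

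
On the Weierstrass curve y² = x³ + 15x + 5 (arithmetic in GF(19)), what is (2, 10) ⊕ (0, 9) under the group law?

(3, 18)

(2, 10) + (0, 9). λ = (9 - 10)/(0 - 2) ≡ 18/17 mod 19. 17⁻¹ ≡ 9 (mod 19), so λ ≡ 10.
  x = λ² - 2 - 0 = 100 - 2 ≡ 3; y = λ·(2 - 3) - 10 ≡ 18. → (3, 18)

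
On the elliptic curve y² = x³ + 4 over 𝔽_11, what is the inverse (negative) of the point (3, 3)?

(3, 8)

-(3, 3) = (3, -3 mod 11) = (3, 8).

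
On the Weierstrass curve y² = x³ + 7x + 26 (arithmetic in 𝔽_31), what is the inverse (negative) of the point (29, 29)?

(29, 2)

-(29, 29) = (29, -29 mod 31) = (29, 2).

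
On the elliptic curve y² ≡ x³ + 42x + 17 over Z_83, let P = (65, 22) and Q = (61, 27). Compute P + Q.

(65, 22) + (61, 27). λ = (27 - 22)/(61 - 65) ≡ 5/79 mod 83. 79⁻¹ ≡ 62 (mod 83), so λ ≡ 61.
  x = λ² - 65 - 61 = 3721 - 126 ≡ 26; y = λ·(65 - 26) - 22 ≡ 33. → (26, 33)

(26, 33)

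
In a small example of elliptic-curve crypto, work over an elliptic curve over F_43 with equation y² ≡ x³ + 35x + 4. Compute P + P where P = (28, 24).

(27, 32)

tangent at (28, 24): λ = (3·28² + 35)/(2·24) ≡ 22/5. 5⁻¹ ≡ 26 (mod 43) since 5·26 = 130 ≡ 1, so λ ≡ 22·26 ≡ 13.
  x = λ² - 28 - 28 = 169 - 56 ≡ 27; y = λ·(28 - 27) - 24 ≡ 32. → (27, 32)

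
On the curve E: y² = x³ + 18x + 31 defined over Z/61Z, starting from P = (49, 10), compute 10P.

Double-and-add on 10 = (1010)₂. Start with P = (49, 10) for the leading 1-bit.
double: tangent at (49, 10): λ = (3·49² + 18)/(2·10) ≡ 23/20. 20⁻¹ ≡ 58 (mod 61), so λ ≡ 23·58 ≡ 53.
  x = λ² - 49 - 49 = 2809 - 98 ≡ 27; y = λ·(49 - 27) - 10 ≡ 58. → (27, 58)
double: tangent at (27, 58): λ = (3·27² + 18)/(2·58) ≡ 9/55. 55⁻¹ ≡ 10 (mod 61), so λ ≡ 9·10 ≡ 29.
  x = λ² - 27 - 27 = 841 - 54 ≡ 55; y = λ·(27 - 55) - 58 ≡ 45. → (55, 45)
add P: (55, 45) + (49, 10). λ = (10 - 45)/(49 - 55) ≡ 26/55 mod 61. 55⁻¹ ≡ 10 (mod 61) since 55·10 = 550 ≡ 1, so λ ≡ 16.
  x = λ² - 55 - 49 = 256 - 104 ≡ 30; y = λ·(55 - 30) - 45 ≡ 50. → (30, 50)
double: tangent at (30, 50): λ = (3·30² + 18)/(2·50) ≡ 34/39. 39⁻¹ ≡ 36 (mod 61), so λ ≡ 34·36 ≡ 4.
  x = λ² - 30 - 30 = 16 - 60 ≡ 17; y = λ·(30 - 17) - 50 ≡ 2. → (17, 2)

(17, 2)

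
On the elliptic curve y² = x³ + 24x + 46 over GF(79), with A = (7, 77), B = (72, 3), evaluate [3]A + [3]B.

First 3A:
Repeated addition: build up to 3A.
2A: tangent at (7, 77): λ = (3·7² + 24)/(2·77) ≡ 13/75. 75⁻¹ ≡ 59 (mod 79), so λ ≡ 13·59 ≡ 56.
  x = λ² - 7 - 7 = 3136 - 14 ≡ 41; y = λ·(7 - 41) - 77 ≡ 73. → (41, 73)
3A: (41, 73) + (7, 77). λ = (77 - 73)/(7 - 41) ≡ 4/45 mod 79. 45⁻¹ ≡ 72 (mod 79) since 45·72 = 3240 ≡ 1, so λ ≡ 51.
  x = λ² - 41 - 7 = 2601 - 48 ≡ 25; y = λ·(41 - 25) - 73 ≡ 32. → (25, 32)
3A = (25, 32).
Next 3B:
Repeated addition: build up to 3B.
2B: tangent at (72, 3): λ = (3·72² + 24)/(2·3) ≡ 13/6. 6⁻¹ ≡ 66 (mod 79), so λ ≡ 13·66 ≡ 68.
  x = λ² - 72 - 72 = 4624 - 144 ≡ 56; y = λ·(72 - 56) - 3 ≡ 58. → (56, 58)
3B: (56, 58) + (72, 3). λ = (3 - 58)/(72 - 56) ≡ 24/16 mod 79. 16⁻¹ ≡ 5 (mod 79), so λ ≡ 41.
  x = λ² - 56 - 72 = 1681 - 128 ≡ 52; y = λ·(56 - 52) - 58 ≡ 27. → (52, 27)
3B = (52, 27).
Finally 3A + 3B:
(25, 32) + (52, 27). λ = (27 - 32)/(52 - 25) ≡ 74/27 mod 79. 27⁻¹ ≡ 41 (mod 79), so λ ≡ 32.
  x = λ² - 25 - 52 = 1024 - 77 ≡ 78; y = λ·(25 - 78) - 32 ≡ 10. → (78, 10)

(78, 10)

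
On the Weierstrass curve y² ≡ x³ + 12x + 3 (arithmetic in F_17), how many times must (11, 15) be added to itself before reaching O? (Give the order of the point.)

3

2P: tangent at (11, 15): λ = (3·11² + 12)/(2·15) ≡ 1/13. 13⁻¹ ≡ 4 (mod 17), so λ ≡ 1·4 ≡ 4.
  x = λ² - 11 - 11 = 16 - 22 ≡ 11; y = λ·(11 - 11) - 15 ≡ 2. → (11, 2)
3P: (11, 2) + (11, 15): same x and y₁ ≡ -y₂, so the sum is O.
3P = O, so the order is 3.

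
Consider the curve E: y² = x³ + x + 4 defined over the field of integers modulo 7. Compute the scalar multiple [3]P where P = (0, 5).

(5, 1)

Repeated addition: build up to 3P.
2P: tangent at (0, 5): λ = (3·0² + 1)/(2·5) ≡ 1/3. 3⁻¹ ≡ 5 (mod 7) since 3·5 = 15 ≡ 1, so λ ≡ 1·5 ≡ 5.
  x = λ² - 0 - 0 = 25 - 0 ≡ 4; y = λ·(0 - 4) - 5 ≡ 3. → (4, 3)
3P: (4, 3) + (0, 5). λ = (5 - 3)/(0 - 4) ≡ 2/3 mod 7. 3⁻¹ ≡ 5 (mod 7) since 3·5 = 15 ≡ 1, so λ ≡ 3.
  x = λ² - 4 - 0 = 9 - 4 ≡ 5; y = λ·(4 - 5) - 3 ≡ 1. → (5, 1)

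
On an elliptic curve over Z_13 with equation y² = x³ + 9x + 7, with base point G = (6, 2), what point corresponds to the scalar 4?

Repeated addition: build up to 4G.
2G: tangent at (6, 2): λ = (3·6² + 9)/(2·2) ≡ 0/4. 4⁻¹ ≡ 10 (mod 13), so λ ≡ 0·10 ≡ 0.
  x = λ² - 6 - 6 = 0 - 12 ≡ 1; y = λ·(6 - 1) - 2 ≡ 11. → (1, 11)
3G: (1, 11) + (6, 2). λ = (2 - 11)/(6 - 1) ≡ 4/5 mod 13. 5⁻¹ ≡ 8 (mod 13), so λ ≡ 6.
  x = λ² - 1 - 6 = 36 - 7 ≡ 3; y = λ·(1 - 3) - 11 ≡ 3. → (3, 3)
4G: (3, 3) + (6, 2). λ = (2 - 3)/(6 - 3) ≡ 12/3 mod 13. 3⁻¹ ≡ 9 (mod 13), so λ ≡ 4.
  x = λ² - 3 - 6 = 16 - 9 ≡ 7; y = λ·(3 - 7) - 3 ≡ 7. → (7, 7)

(7, 7)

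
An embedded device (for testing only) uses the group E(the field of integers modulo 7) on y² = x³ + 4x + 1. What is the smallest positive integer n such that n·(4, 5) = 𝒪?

5

2P: tangent at (4, 5): λ = (3·4² + 4)/(2·5) ≡ 3/3. 3⁻¹ ≡ 5 (mod 7), so λ ≡ 3·5 ≡ 1.
  x = λ² - 4 - 4 = 1 - 8 ≡ 0; y = λ·(4 - 0) - 5 ≡ 6. → (0, 6)
3P: (0, 6) + (4, 5). λ = (5 - 6)/(4 - 0) ≡ 6/4 mod 7. 4⁻¹ ≡ 2 (mod 7), so λ ≡ 5.
  x = λ² - 0 - 4 = 25 - 4 ≡ 0; y = λ·(0 - 0) - 6 ≡ 1. → (0, 1)
4P: (0, 1) + (4, 5). λ = (5 - 1)/(4 - 0) ≡ 4/4 mod 7. 4⁻¹ ≡ 2 (mod 7), so λ ≡ 1.
  x = λ² - 0 - 4 = 1 - 4 ≡ 4; y = λ·(0 - 4) - 1 ≡ 2. → (4, 2)
5P: (4, 2) + (4, 5): same x and y₁ ≡ -y₂, so the sum is 𝒪.
5P = 𝒪, so the order is 5.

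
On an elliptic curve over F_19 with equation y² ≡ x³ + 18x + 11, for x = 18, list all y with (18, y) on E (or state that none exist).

7, 12

x³ + 18x + 11 = 6167 ≡ 11 (mod 19).
Square roots of 11 mod 19: 7 and 12 (since 7² = 49 ≡ 11).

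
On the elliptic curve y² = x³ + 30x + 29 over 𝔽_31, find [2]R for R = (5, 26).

tangent at (5, 26): λ = (3·5² + 30)/(2·26) ≡ 12/21. 21⁻¹ ≡ 3 (mod 31), so λ ≡ 12·3 ≡ 5.
  x = λ² - 5 - 5 = 25 - 10 ≡ 15; y = λ·(5 - 15) - 26 ≡ 17. → (15, 17)

(15, 17)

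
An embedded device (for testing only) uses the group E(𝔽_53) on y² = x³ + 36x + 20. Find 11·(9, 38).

Write Q = (9, 38).
Repeated addition: build up to 11Q.
2Q: tangent at (9, 38): λ = (3·9² + 36)/(2·38) ≡ 14/23. 23⁻¹ ≡ 30 (mod 53) since 23·30 = 690 ≡ 1, so λ ≡ 14·30 ≡ 49.
  x = λ² - 9 - 9 = 2401 - 18 ≡ 51; y = λ·(9 - 51) - 38 ≡ 24. → (51, 24)
3Q: (51, 24) + (9, 38). λ = (38 - 24)/(9 - 51) ≡ 14/11 mod 53. 11⁻¹ ≡ 29 (mod 53), so λ ≡ 35.
  x = λ² - 51 - 9 = 1225 - 60 ≡ 52; y = λ·(51 - 52) - 24 ≡ 47. → (52, 47)
4Q: (52, 47) + (9, 38). λ = (38 - 47)/(9 - 52) ≡ 44/10 mod 53. 10⁻¹ ≡ 16 (mod 53) since 10·16 = 160 ≡ 1, so λ ≡ 15.
  x = λ² - 52 - 9 = 225 - 61 ≡ 5; y = λ·(52 - 5) - 47 ≡ 22. → (5, 22)
5Q: (5, 22) + (9, 38). λ = (38 - 22)/(9 - 5) ≡ 16/4 mod 53. 4⁻¹ ≡ 40 (mod 53), so λ ≡ 4.
  x = λ² - 5 - 9 = 16 - 14 ≡ 2; y = λ·(5 - 2) - 22 ≡ 43. → (2, 43)
6Q: (2, 43) + (9, 38). λ = (38 - 43)/(9 - 2) ≡ 48/7 mod 53. 7⁻¹ ≡ 38 (mod 53), so λ ≡ 22.
  x = λ² - 2 - 9 = 484 - 11 ≡ 49; y = λ·(2 - 49) - 43 ≡ 36. → (49, 36)
7Q: (49, 36) + (9, 38). λ = (38 - 36)/(9 - 49) ≡ 2/13 mod 53. 13⁻¹ ≡ 49 (mod 53), so λ ≡ 45.
  x = λ² - 49 - 9 = 2025 - 58 ≡ 6; y = λ·(49 - 6) - 36 ≡ 44. → (6, 44)
8Q: (6, 44) + (9, 38). λ = (38 - 44)/(9 - 6) ≡ 47/3 mod 53. 3⁻¹ ≡ 18 (mod 53) since 3·18 = 54 ≡ 1, so λ ≡ 51.
  x = λ² - 6 - 9 = 2601 - 15 ≡ 42; y = λ·(6 - 42) - 44 ≡ 28. → (42, 28)
9Q: (42, 28) + (9, 38). λ = (38 - 28)/(9 - 42) ≡ 10/20 mod 53. 20⁻¹ ≡ 8 (mod 53), so λ ≡ 27.
  x = λ² - 42 - 9 = 729 - 51 ≡ 42; y = λ·(42 - 42) - 28 ≡ 25. → (42, 25)
10Q: (42, 25) + (9, 38). λ = (38 - 25)/(9 - 42) ≡ 13/20 mod 53. 20⁻¹ ≡ 8 (mod 53), so λ ≡ 51.
  x = λ² - 42 - 9 = 2601 - 51 ≡ 6; y = λ·(42 - 6) - 25 ≡ 9. → (6, 9)
11Q: (6, 9) + (9, 38). λ = (38 - 9)/(9 - 6) ≡ 29/3 mod 53. 3⁻¹ ≡ 18 (mod 53) since 3·18 = 54 ≡ 1, so λ ≡ 45.
  x = λ² - 6 - 9 = 2025 - 15 ≡ 49; y = λ·(6 - 49) - 9 ≡ 17. → (49, 17)

(49, 17)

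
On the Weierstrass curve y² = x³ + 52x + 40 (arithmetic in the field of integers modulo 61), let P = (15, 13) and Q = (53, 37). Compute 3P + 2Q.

(53, 24)

First 3P:
Repeated addition: build up to 3P.
2P: tangent at (15, 13): λ = (3·15² + 52)/(2·13) ≡ 56/26. 26⁻¹ ≡ 54 (mod 61) since 26·54 = 1404 ≡ 1, so λ ≡ 56·54 ≡ 35.
  x = λ² - 15 - 15 = 1225 - 30 ≡ 36; y = λ·(15 - 36) - 13 ≡ 45. → (36, 45)
3P: (36, 45) + (15, 13). λ = (13 - 45)/(15 - 36) ≡ 29/40 mod 61. 40⁻¹ ≡ 29 (mod 61) since 40·29 = 1160 ≡ 1, so λ ≡ 48.
  x = λ² - 36 - 15 = 2304 - 51 ≡ 57; y = λ·(36 - 57) - 45 ≡ 45. → (57, 45)
3P = (57, 45).
Next 2Q:
Repeated addition: build up to 2Q.
2Q: tangent at (53, 37): λ = (3·53² + 52)/(2·37) ≡ 0/13. 13⁻¹ ≡ 47 (mod 61), so λ ≡ 0·47 ≡ 0.
  x = λ² - 53 - 53 = 0 - 106 ≡ 16; y = λ·(53 - 16) - 37 ≡ 24. → (16, 24)
2Q = (16, 24).
Finally 3P + 2Q:
(57, 45) + (16, 24). λ = (24 - 45)/(16 - 57) ≡ 40/20 mod 61. 20⁻¹ ≡ 58 (mod 61), so λ ≡ 2.
  x = λ² - 57 - 16 = 4 - 73 ≡ 53; y = λ·(57 - 53) - 45 ≡ 24. → (53, 24)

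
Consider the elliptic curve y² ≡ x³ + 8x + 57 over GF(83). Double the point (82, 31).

(29, 44)

tangent at (82, 31): λ = (3·82² + 8)/(2·31) ≡ 11/62. 62⁻¹ ≡ 79 (mod 83), so λ ≡ 11·79 ≡ 39.
  x = λ² - 82 - 82 = 1521 - 164 ≡ 29; y = λ·(82 - 29) - 31 ≡ 44. → (29, 44)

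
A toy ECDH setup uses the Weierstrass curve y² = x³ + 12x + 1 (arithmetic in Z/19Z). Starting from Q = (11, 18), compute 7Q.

(14, 14)

Double-and-add on 7 = (111)₂. Start with Q = (11, 18) for the leading 1-bit.
double: tangent at (11, 18): λ = (3·11² + 12)/(2·18) ≡ 14/17. 17⁻¹ ≡ 9 (mod 19) since 17·9 = 153 ≡ 1, so λ ≡ 14·9 ≡ 12.
  x = λ² - 11 - 11 = 144 - 22 ≡ 8; y = λ·(11 - 8) - 18 ≡ 18. → (8, 18)
add Q: (8, 18) + (11, 18). λ = (18 - 18)/(11 - 8) ≡ 0/3 mod 19. 3⁻¹ ≡ 13 (mod 19), so λ ≡ 0.
  x = λ² - 8 - 11 = 0 - 19 ≡ 0; y = λ·(8 - 0) - 18 ≡ 1. → (0, 1)
double: tangent at (0, 1): λ = (3·0² + 12)/(2·1) ≡ 12/2. 2⁻¹ ≡ 10 (mod 19) since 2·10 = 20 ≡ 1, so λ ≡ 12·10 ≡ 6.
  x = λ² - 0 - 0 = 36 - 0 ≡ 17; y = λ·(0 - 17) - 1 ≡ 11. → (17, 11)
add Q: (17, 11) + (11, 18). λ = (18 - 11)/(11 - 17) ≡ 7/13 mod 19. 13⁻¹ ≡ 3 (mod 19) since 13·3 = 39 ≡ 1, so λ ≡ 2.
  x = λ² - 17 - 11 = 4 - 28 ≡ 14; y = λ·(17 - 14) - 11 ≡ 14. → (14, 14)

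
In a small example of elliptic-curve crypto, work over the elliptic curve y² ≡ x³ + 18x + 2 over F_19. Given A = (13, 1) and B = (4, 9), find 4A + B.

First 4A:
Repeated addition: build up to 4A.
2A: tangent at (13, 1): λ = (3·13² + 18)/(2·1) ≡ 12/2. 2⁻¹ ≡ 10 (mod 19) since 2·10 = 20 ≡ 1, so λ ≡ 12·10 ≡ 6.
  x = λ² - 13 - 13 = 36 - 26 ≡ 10; y = λ·(13 - 10) - 1 ≡ 17. → (10, 17)
3A: (10, 17) + (13, 1). λ = (1 - 17)/(13 - 10) ≡ 3/3 mod 19. 3⁻¹ ≡ 13 (mod 19), so λ ≡ 1.
  x = λ² - 10 - 13 = 1 - 23 ≡ 16; y = λ·(10 - 16) - 17 ≡ 15. → (16, 15)
4A: (16, 15) + (13, 1). λ = (1 - 15)/(13 - 16) ≡ 5/16 mod 19. 16⁻¹ ≡ 6 (mod 19), so λ ≡ 11.
  x = λ² - 16 - 13 = 121 - 29 ≡ 16; y = λ·(16 - 16) - 15 ≡ 4. → (16, 4)
4A = (16, 4).
Finally 4A + B:
(16, 4) + (4, 9). λ = (9 - 4)/(4 - 16) ≡ 5/7 mod 19. 7⁻¹ ≡ 11 (mod 19), so λ ≡ 17.
  x = λ² - 16 - 4 = 289 - 20 ≡ 3; y = λ·(16 - 3) - 4 ≡ 8. → (3, 8)

(3, 8)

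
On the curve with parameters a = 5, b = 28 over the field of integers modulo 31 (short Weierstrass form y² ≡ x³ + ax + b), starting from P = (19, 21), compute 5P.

(16, 9)

Double-and-add on 5 = (101)₂. Start with P = (19, 21) for the leading 1-bit.
double: tangent at (19, 21): λ = (3·19² + 5)/(2·21) ≡ 3/11. 11⁻¹ ≡ 17 (mod 31), so λ ≡ 3·17 ≡ 20.
  x = λ² - 19 - 19 = 400 - 38 ≡ 21; y = λ·(19 - 21) - 21 ≡ 1. → (21, 1)
double: tangent at (21, 1): λ = (3·21² + 5)/(2·1) ≡ 26/2. 2⁻¹ ≡ 16 (mod 31), so λ ≡ 26·16 ≡ 13.
  x = λ² - 21 - 21 = 169 - 42 ≡ 3; y = λ·(21 - 3) - 1 ≡ 16. → (3, 16)
add P: (3, 16) + (19, 21). λ = (21 - 16)/(19 - 3) ≡ 5/16 mod 31. 16⁻¹ ≡ 2 (mod 31), so λ ≡ 10.
  x = λ² - 3 - 19 = 100 - 22 ≡ 16; y = λ·(3 - 16) - 16 ≡ 9. → (16, 9)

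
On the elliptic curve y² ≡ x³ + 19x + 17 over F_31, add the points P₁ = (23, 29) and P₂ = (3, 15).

(12, 19)

(23, 29) + (3, 15). λ = (15 - 29)/(3 - 23) ≡ 17/11 mod 31. 11⁻¹ ≡ 17 (mod 31) since 11·17 = 187 ≡ 1, so λ ≡ 10.
  x = λ² - 23 - 3 = 100 - 26 ≡ 12; y = λ·(23 - 12) - 29 ≡ 19. → (12, 19)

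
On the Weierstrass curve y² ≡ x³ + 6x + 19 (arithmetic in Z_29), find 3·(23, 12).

(8, 12)

Write Q = (23, 12).
Repeated addition: build up to 3Q.
2Q: tangent at (23, 12): λ = (3·23² + 6)/(2·12) ≡ 27/24. 24⁻¹ ≡ 23 (mod 29), so λ ≡ 27·23 ≡ 12.
  x = λ² - 23 - 23 = 144 - 46 ≡ 11; y = λ·(23 - 11) - 12 ≡ 16. → (11, 16)
3Q: (11, 16) + (23, 12). λ = (12 - 16)/(23 - 11) ≡ 25/12 mod 29. 12⁻¹ ≡ 17 (mod 29), so λ ≡ 19.
  x = λ² - 11 - 23 = 361 - 34 ≡ 8; y = λ·(11 - 8) - 16 ≡ 12. → (8, 12)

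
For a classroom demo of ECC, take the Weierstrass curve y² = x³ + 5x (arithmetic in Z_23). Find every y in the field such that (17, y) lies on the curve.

none

x³ + 5x + 0 = 4998 ≡ 7 (mod 23).
7 is a non-residue mod 23; no y exists.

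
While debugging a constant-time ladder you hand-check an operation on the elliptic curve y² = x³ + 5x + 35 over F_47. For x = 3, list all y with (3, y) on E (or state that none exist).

none

x³ + 5x + 35 = 77 ≡ 30 (mod 47).
30 is a non-residue mod 47; no y exists.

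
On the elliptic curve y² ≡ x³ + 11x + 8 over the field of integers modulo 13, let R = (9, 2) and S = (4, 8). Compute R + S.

(3, 9)

(9, 2) + (4, 8). λ = (8 - 2)/(4 - 9) ≡ 6/8 mod 13. 8⁻¹ ≡ 5 (mod 13), so λ ≡ 4.
  x = λ² - 9 - 4 = 16 - 13 ≡ 3; y = λ·(9 - 3) - 2 ≡ 9. → (3, 9)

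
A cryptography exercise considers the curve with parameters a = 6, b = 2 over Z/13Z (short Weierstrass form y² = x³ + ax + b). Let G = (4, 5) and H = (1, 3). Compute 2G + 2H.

(8, 4)

First 2G:
Repeated addition: build up to 2G.
2G: tangent at (4, 5): λ = (3·4² + 6)/(2·5) ≡ 2/10. 10⁻¹ ≡ 4 (mod 13), so λ ≡ 2·4 ≡ 8.
  x = λ² - 4 - 4 = 64 - 8 ≡ 4; y = λ·(4 - 4) - 5 ≡ 8. → (4, 8)
2G = (4, 8).
Next 2H:
Repeated addition: build up to 2H.
2H: tangent at (1, 3): λ = (3·1² + 6)/(2·3) ≡ 9/6. 6⁻¹ ≡ 11 (mod 13), so λ ≡ 9·11 ≡ 8.
  x = λ² - 1 - 1 = 64 - 2 ≡ 10; y = λ·(1 - 10) - 3 ≡ 3. → (10, 3)
2H = (10, 3).
Finally 2G + 2H:
(4, 8) + (10, 3). λ = (3 - 8)/(10 - 4) ≡ 8/6 mod 13. 6⁻¹ ≡ 11 (mod 13), so λ ≡ 10.
  x = λ² - 4 - 10 = 100 - 14 ≡ 8; y = λ·(4 - 8) - 8 ≡ 4. → (8, 4)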